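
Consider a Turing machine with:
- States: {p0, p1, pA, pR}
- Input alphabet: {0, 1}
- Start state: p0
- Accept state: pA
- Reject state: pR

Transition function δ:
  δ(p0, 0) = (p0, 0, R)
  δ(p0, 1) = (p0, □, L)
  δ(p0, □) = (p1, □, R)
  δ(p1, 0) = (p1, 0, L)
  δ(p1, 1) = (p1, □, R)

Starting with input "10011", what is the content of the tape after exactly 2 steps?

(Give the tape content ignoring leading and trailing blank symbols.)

Execution trace:
Initial: [p0]10011
Step 1: δ(p0, 1) = (p0, □, L) → [p0]□□0011
Step 2: δ(p0, □) = (p1, □, R) → □[p1]□0011

No transition is defined for δ(p1, □). By convention the machine halts and rejects.

After 2 steps, the tape (ignoring leading/trailing blanks) is: 0011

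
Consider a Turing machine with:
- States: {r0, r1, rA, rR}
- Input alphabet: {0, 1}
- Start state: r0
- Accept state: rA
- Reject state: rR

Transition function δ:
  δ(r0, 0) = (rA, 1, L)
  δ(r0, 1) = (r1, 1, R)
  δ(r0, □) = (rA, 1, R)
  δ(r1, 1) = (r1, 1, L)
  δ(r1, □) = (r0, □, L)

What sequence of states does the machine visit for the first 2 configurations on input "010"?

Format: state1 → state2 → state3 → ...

Execution trace:
Initial: [r0]010
Step 1: δ(r0, 0) = (rA, 1, L) → [rA]□110

The machine reaches the accept state rA and halts.

State sequence: r0 → rA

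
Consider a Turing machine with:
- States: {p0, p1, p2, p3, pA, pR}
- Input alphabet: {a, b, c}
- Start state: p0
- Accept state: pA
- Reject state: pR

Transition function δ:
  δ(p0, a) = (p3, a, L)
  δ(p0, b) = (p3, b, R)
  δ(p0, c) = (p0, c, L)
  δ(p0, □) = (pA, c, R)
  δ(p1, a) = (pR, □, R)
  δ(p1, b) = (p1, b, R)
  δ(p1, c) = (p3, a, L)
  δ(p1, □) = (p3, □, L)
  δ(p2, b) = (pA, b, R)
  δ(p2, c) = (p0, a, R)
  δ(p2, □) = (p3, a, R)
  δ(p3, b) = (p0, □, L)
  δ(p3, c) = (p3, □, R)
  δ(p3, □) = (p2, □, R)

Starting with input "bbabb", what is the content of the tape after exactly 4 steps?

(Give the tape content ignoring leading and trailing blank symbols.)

Execution trace:
Initial: [p0]bbabb
Step 1: δ(p0, b) = (p3, b, R) → b[p3]babb
Step 2: δ(p3, b) = (p0, □, L) → [p0]b□abb
Step 3: δ(p0, b) = (p3, b, R) → b[p3]□abb
Step 4: δ(p3, □) = (p2, □, R) → b□[p2]abb

No transition is defined for δ(p2, a). By convention the machine halts and rejects.

After 4 steps, the tape (ignoring leading/trailing blanks) is: b□abb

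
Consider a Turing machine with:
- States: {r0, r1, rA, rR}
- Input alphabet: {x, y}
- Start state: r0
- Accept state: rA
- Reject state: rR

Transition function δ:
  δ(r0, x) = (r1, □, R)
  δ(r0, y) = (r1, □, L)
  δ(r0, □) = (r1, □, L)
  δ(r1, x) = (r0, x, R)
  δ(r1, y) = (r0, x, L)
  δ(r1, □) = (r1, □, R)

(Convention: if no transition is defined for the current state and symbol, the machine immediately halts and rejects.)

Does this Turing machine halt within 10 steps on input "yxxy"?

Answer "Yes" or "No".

Execution trace:
Initial: [r0]yxxy
Step 1: δ(r0, y) = (r1, □, L) → [r1]□□xxy
Step 2: δ(r1, □) = (r1, □, R) → □[r1]□xxy
Step 3: δ(r1, □) = (r1, □, R) → □□[r1]xxy
Step 4: δ(r1, x) = (r0, x, R) → □□x[r0]xy
Step 5: δ(r0, x) = (r1, □, R) → □□x□[r1]y
Step 6: δ(r1, y) = (r0, x, L) → □□x[r0]□x
Step 7: δ(r0, □) = (r1, □, L) → □□[r1]x□x
Step 8: δ(r1, x) = (r0, x, R) → □□x[r0]□x
Step 9: δ(r0, □) = (r1, □, L) → □□[r1]x□x
Step 10: δ(r1, x) = (r0, x, R) → □□x[r0]□x

The machine has not reached a halting state after 10 steps.
The machine did not halt within the 10-step bound.

Answer: No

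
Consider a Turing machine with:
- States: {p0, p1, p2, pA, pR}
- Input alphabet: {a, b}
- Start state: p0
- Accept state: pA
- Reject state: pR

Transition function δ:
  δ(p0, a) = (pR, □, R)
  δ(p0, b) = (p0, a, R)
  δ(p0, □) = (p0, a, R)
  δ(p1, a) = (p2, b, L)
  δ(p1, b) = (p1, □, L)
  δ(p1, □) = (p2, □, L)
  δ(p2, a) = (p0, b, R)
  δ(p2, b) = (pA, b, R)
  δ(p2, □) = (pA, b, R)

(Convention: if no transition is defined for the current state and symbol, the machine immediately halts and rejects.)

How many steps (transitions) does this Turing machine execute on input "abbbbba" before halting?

Execution trace:
Initial: [p0]abbbbba
Step 1: δ(p0, a) = (pR, □, R) → □[pR]bbbbba

The machine reaches the reject state pR and halts.

The machine executed 1 step before halting.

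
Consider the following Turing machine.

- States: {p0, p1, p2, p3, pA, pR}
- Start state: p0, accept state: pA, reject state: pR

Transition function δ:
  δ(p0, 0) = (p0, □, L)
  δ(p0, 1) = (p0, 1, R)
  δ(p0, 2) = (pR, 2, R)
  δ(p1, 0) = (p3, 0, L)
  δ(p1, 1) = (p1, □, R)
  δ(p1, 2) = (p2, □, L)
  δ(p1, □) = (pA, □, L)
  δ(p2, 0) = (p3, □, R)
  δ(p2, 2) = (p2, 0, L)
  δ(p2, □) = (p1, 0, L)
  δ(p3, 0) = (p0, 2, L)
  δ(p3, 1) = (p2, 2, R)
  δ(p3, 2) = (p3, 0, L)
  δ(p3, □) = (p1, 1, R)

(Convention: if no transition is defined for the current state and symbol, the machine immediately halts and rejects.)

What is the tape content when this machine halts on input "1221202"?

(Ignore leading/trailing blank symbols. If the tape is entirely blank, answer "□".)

Execution trace:
Initial: [p0]1221202
Step 1: δ(p0, 1) = (p0, 1, R) → 1[p0]221202
Step 2: δ(p0, 2) = (pR, 2, R) → 12[pR]21202

The machine reaches the reject state pR and halts.

Final tape (ignoring leading/trailing blanks): 1221202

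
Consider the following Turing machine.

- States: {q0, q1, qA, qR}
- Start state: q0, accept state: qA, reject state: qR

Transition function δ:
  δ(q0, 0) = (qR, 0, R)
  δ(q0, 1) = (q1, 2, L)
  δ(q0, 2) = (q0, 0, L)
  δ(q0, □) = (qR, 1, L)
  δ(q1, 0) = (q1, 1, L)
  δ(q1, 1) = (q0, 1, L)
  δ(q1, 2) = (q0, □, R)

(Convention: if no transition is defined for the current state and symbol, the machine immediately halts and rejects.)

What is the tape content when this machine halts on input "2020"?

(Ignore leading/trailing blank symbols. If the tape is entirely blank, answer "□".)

Execution trace:
Initial: [q0]2020
Step 1: δ(q0, 2) = (q0, 0, L) → [q0]□0020
Step 2: δ(q0, □) = (qR, 1, L) → [qR]□10020

The machine reaches the reject state qR and halts.

Final tape (ignoring leading/trailing blanks): 10020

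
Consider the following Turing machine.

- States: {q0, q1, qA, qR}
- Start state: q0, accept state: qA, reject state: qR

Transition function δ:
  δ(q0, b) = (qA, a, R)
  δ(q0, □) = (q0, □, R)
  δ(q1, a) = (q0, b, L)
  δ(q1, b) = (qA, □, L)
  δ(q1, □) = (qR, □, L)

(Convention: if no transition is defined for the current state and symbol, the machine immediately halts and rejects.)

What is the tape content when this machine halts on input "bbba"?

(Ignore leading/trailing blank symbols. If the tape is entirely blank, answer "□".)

Execution trace:
Initial: [q0]bbba
Step 1: δ(q0, b) = (qA, a, R) → a[qA]bba

The machine reaches the accept state qA and halts.

Final tape (ignoring leading/trailing blanks): abba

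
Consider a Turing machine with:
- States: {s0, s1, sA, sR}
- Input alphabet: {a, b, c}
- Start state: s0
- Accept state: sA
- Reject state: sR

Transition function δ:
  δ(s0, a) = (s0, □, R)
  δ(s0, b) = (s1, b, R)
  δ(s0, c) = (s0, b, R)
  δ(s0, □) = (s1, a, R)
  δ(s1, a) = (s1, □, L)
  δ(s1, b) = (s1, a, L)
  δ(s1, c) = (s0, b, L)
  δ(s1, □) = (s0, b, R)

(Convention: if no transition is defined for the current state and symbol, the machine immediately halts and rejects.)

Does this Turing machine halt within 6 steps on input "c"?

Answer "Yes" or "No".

Execution trace:
Initial: [s0]c
Step 1: δ(s0, c) = (s0, b, R) → b[s0]□
Step 2: δ(s0, □) = (s1, a, R) → ba[s1]□
Step 3: δ(s1, □) = (s0, b, R) → bab[s0]□
Step 4: δ(s0, □) = (s1, a, R) → baba[s1]□
Step 5: δ(s1, □) = (s0, b, R) → babab[s0]□
Step 6: δ(s0, □) = (s1, a, R) → bababa[s1]□

The machine has not reached a halting state after 6 steps.
The machine did not halt within the 6-step bound.

Answer: No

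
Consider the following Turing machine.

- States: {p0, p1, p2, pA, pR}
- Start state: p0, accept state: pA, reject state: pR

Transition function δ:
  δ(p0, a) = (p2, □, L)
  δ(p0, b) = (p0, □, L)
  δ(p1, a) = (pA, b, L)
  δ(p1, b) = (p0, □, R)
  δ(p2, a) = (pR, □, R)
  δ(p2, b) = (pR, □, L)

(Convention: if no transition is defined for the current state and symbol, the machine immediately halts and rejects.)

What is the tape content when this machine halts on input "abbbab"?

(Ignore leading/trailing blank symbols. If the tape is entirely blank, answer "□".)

Execution trace:
Initial: [p0]abbbab
Step 1: δ(p0, a) = (p2, □, L) → [p2]□□bbbab

No transition is defined for δ(p2, □). By convention the machine halts and rejects.

Final tape (ignoring leading/trailing blanks): bbbab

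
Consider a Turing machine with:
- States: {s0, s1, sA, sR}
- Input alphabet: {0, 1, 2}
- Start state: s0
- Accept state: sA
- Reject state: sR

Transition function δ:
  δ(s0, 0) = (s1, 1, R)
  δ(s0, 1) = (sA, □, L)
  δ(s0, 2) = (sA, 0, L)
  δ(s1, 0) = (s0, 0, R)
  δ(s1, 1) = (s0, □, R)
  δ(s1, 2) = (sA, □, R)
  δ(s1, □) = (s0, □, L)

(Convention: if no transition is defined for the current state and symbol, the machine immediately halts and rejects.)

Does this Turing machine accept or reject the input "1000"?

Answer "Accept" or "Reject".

Execution trace:
Initial: [s0]1000
Step 1: δ(s0, 1) = (sA, □, L) → [sA]□□000

The machine reaches the accept state sA and halts.

Answer: Accept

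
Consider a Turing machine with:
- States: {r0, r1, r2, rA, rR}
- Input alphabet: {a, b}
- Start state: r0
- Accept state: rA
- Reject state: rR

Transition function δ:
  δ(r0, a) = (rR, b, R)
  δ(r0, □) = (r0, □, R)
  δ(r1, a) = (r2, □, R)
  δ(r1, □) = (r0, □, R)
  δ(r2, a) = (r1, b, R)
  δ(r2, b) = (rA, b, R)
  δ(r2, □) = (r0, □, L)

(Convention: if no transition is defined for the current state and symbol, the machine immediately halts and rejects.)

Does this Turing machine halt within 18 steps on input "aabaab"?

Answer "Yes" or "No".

Execution trace:
Initial: [r0]aabaab
Step 1: δ(r0, a) = (rR, b, R) → b[rR]abaab

The machine reaches the reject state rR and halts.
The machine halted after 1 step (within the 18-step bound).

Answer: Yes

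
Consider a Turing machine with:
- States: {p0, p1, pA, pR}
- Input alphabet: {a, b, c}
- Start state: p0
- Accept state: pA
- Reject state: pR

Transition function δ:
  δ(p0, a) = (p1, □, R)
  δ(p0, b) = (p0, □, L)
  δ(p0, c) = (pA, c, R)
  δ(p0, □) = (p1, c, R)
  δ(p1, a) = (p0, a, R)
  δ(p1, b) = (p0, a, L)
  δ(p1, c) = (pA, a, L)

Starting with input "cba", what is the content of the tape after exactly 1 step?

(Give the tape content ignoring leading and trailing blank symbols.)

Execution trace:
Initial: [p0]cba
Step 1: δ(p0, c) = (pA, c, R) → c[pA]ba

The machine reaches the accept state pA and halts.

After 1 step, the tape (ignoring leading/trailing blanks) is: cba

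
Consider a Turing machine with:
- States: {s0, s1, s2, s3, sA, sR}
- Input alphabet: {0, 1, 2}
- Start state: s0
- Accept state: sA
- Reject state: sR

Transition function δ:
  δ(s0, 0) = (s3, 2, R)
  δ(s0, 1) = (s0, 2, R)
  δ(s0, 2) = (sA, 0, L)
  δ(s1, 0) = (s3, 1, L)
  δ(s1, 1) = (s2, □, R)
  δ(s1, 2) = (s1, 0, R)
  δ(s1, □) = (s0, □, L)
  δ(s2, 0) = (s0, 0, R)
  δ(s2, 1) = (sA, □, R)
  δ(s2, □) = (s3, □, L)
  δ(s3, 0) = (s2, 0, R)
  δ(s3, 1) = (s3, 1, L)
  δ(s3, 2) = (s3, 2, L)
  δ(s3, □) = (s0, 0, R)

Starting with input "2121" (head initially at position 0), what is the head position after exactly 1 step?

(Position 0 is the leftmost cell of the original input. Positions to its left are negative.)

Execution trace (head position shown):
Step 0: [s0]2121  (head at position 0)
Step 1: move left → [sA]□0121  (head at position -1)

After 1 step, the head is at position -1.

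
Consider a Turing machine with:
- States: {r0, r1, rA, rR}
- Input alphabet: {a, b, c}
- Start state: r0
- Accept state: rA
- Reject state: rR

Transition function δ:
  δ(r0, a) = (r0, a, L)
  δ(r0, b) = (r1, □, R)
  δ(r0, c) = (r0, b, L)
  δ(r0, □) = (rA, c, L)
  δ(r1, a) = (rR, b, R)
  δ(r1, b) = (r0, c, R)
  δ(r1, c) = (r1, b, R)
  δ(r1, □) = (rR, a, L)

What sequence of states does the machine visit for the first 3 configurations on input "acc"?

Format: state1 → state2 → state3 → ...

Execution trace:
Initial: [r0]acc
Step 1: δ(r0, a) = (r0, a, L) → [r0]□acc
Step 2: δ(r0, □) = (rA, c, L) → [rA]□cacc

The machine reaches the accept state rA and halts.

State sequence: r0 → r0 → rA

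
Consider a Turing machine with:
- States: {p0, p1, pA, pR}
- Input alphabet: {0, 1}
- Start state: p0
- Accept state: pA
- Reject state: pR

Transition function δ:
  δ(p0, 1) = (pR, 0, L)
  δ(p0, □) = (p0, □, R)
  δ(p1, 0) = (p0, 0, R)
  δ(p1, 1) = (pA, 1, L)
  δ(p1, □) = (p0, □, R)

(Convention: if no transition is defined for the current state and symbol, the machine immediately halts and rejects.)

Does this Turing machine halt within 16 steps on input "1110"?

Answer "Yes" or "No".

Execution trace:
Initial: [p0]1110
Step 1: δ(p0, 1) = (pR, 0, L) → [pR]□0110

The machine reaches the reject state pR and halts.
The machine halted after 1 step (within the 16-step bound).

Answer: Yes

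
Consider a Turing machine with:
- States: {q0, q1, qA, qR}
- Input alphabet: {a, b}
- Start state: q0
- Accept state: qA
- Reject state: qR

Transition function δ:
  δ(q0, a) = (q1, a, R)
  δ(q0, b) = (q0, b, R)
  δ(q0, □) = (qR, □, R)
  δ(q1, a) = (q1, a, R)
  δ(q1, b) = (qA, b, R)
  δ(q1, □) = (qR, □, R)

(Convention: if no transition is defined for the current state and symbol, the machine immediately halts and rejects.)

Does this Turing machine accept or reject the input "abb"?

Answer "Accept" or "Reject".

Execution trace:
Initial: [q0]abb
Step 1: δ(q0, a) = (q1, a, R) → a[q1]bb
Step 2: δ(q1, b) = (qA, b, R) → ab[qA]b

The machine reaches the accept state qA and halts.

Answer: Accept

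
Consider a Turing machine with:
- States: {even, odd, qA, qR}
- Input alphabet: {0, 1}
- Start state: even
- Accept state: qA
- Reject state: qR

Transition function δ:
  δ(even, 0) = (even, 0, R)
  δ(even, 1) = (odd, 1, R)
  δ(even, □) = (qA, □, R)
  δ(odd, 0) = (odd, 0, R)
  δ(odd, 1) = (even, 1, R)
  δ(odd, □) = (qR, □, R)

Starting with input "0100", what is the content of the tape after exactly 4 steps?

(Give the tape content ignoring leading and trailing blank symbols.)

Execution trace:
Initial: [even]0100
Step 1: δ(even, 0) = (even, 0, R) → 0[even]100
Step 2: δ(even, 1) = (odd, 1, R) → 01[odd]00
Step 3: δ(odd, 0) = (odd, 0, R) → 010[odd]0
Step 4: δ(odd, 0) = (odd, 0, R) → 0100[odd]□

After 4 steps, the tape (ignoring leading/trailing blanks) is: 0100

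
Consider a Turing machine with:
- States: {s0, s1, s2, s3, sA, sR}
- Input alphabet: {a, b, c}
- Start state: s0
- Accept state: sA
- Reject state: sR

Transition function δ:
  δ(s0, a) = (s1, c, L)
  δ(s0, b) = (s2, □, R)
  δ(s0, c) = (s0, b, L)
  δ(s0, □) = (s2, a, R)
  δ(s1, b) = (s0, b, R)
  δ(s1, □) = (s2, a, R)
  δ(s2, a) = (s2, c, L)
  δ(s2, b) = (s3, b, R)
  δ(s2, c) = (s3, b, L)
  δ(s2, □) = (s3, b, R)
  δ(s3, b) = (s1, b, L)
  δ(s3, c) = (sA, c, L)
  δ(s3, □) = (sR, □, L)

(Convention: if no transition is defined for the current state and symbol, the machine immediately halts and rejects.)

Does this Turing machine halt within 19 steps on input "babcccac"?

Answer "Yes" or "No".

Execution trace:
Initial: [s0]babcccac
Step 1: δ(s0, b) = (s2, □, R) → □[s2]abcccac
Step 2: δ(s2, a) = (s2, c, L) → [s2]□cbcccac
Step 3: δ(s2, □) = (s3, b, R) → b[s3]cbcccac
Step 4: δ(s3, c) = (sA, c, L) → [sA]bcbcccac

The machine reaches the accept state sA and halts.
The machine halted after 4 steps (within the 19-step bound).

Answer: Yes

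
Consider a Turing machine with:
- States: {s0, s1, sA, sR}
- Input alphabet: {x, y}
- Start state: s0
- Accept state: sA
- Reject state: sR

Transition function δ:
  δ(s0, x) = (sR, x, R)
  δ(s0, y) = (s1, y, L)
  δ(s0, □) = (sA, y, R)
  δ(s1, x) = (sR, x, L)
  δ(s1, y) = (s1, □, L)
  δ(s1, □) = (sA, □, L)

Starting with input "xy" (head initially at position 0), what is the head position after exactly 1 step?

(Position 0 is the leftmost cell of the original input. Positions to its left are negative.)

Execution trace (head position shown):
Step 0: [s0]xy  (head at position 0)
Step 1: move right → x[sR]y  (head at position 1)

After 1 step, the head is at position 1.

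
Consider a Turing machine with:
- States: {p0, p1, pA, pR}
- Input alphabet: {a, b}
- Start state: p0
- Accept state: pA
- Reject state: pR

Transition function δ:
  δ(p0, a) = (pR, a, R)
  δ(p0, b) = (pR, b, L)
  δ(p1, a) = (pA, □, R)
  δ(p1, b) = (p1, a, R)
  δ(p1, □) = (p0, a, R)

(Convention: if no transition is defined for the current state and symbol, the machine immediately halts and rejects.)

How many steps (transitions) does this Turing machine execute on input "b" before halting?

Execution trace:
Initial: [p0]b
Step 1: δ(p0, b) = (pR, b, L) → [pR]□b

The machine reaches the reject state pR and halts.

The machine executed 1 step before halting.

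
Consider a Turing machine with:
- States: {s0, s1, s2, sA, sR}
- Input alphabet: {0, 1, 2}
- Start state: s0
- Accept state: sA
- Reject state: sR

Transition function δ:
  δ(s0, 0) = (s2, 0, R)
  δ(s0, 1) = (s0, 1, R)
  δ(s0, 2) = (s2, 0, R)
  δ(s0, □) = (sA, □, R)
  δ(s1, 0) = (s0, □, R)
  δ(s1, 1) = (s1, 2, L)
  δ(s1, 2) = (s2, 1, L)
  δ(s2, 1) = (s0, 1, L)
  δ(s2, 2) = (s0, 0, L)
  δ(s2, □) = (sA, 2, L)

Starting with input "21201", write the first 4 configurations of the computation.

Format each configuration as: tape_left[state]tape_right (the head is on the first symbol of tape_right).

Transitions applied:
Step 1: δ(s0, 2) = (s2, 0, R)
Step 2: δ(s2, 1) = (s0, 1, L)
Step 3: δ(s0, 0) = (s2, 0, R)

The first 4 configurations are:
[s0]21201 ⊢ 0[s2]1201 ⊢ [s0]01201 ⊢ 0[s2]1201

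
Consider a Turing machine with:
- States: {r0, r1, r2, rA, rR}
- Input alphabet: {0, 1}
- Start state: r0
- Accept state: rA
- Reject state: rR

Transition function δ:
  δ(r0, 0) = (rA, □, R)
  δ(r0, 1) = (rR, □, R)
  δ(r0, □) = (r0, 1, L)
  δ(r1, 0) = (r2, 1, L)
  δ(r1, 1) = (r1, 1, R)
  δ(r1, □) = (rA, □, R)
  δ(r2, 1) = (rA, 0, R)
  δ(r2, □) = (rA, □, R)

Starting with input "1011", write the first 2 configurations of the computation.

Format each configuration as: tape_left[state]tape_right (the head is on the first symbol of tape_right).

Transitions applied:
Step 1: δ(r0, 1) = (rR, □, R)

The first 2 configurations are:
[r0]1011 ⊢ □[rR]011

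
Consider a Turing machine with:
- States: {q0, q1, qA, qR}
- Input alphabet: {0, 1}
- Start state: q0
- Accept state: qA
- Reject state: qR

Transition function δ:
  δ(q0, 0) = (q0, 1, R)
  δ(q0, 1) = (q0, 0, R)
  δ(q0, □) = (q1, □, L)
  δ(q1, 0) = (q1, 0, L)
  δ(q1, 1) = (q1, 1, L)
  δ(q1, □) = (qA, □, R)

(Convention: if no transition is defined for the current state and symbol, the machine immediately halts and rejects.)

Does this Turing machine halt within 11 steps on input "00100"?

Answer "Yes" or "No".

Execution trace:
Initial: [q0]00100
Step 1: δ(q0, 0) = (q0, 1, R) → 1[q0]0100
Step 2: δ(q0, 0) = (q0, 1, R) → 11[q0]100
Step 3: δ(q0, 1) = (q0, 0, R) → 110[q0]00
Step 4: δ(q0, 0) = (q0, 1, R) → 1101[q0]0
Step 5: δ(q0, 0) = (q0, 1, R) → 11011[q0]□
Step 6: δ(q0, □) = (q1, □, L) → 1101[q1]1□
Step 7: δ(q1, 1) = (q1, 1, L) → 110[q1]11□
Step 8: δ(q1, 1) = (q1, 1, L) → 11[q1]011□
Step 9: δ(q1, 0) = (q1, 0, L) → 1[q1]1011□
Step 10: δ(q1, 1) = (q1, 1, L) → [q1]11011□
Step 11: δ(q1, 1) = (q1, 1, L) → [q1]□11011□

The machine has not reached a halting state after 11 steps.
The machine did not halt within the 11-step bound.

Answer: No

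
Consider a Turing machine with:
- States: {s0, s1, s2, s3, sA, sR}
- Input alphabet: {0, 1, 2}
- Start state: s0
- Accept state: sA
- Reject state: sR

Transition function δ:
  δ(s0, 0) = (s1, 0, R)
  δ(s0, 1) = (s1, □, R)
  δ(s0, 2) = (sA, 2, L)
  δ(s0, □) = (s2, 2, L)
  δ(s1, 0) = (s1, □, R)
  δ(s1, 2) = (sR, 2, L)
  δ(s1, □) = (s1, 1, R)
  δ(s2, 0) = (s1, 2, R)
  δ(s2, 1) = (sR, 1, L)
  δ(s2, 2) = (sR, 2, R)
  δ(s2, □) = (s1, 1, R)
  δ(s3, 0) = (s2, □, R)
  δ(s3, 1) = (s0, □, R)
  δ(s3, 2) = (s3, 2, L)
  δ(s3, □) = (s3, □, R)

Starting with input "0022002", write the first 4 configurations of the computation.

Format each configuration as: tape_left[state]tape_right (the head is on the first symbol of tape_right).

Transitions applied:
Step 1: δ(s0, 0) = (s1, 0, R)
Step 2: δ(s1, 0) = (s1, □, R)
Step 3: δ(s1, 2) = (sR, 2, L)

The first 4 configurations are:
[s0]0022002 ⊢ 0[s1]022002 ⊢ 0□[s1]22002 ⊢ 0[sR]□22002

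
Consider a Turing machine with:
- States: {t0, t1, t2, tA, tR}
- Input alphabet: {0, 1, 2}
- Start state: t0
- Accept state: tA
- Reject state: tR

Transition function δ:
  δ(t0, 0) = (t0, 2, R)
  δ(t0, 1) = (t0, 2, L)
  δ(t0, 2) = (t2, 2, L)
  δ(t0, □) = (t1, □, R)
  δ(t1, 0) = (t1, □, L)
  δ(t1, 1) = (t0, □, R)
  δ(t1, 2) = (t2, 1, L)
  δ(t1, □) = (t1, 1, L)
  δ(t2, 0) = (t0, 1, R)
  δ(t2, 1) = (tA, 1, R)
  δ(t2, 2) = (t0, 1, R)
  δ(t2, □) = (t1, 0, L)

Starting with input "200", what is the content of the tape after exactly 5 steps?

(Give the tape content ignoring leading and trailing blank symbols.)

Execution trace:
Initial: [t0]200
Step 1: δ(t0, 2) = (t2, 2, L) → [t2]□200
Step 2: δ(t2, □) = (t1, 0, L) → [t1]□0200
Step 3: δ(t1, □) = (t1, 1, L) → [t1]□10200
Step 4: δ(t1, □) = (t1, 1, L) → [t1]□110200
Step 5: δ(t1, □) = (t1, 1, L) → [t1]□1110200

After 5 steps, the tape (ignoring leading/trailing blanks) is: 1110200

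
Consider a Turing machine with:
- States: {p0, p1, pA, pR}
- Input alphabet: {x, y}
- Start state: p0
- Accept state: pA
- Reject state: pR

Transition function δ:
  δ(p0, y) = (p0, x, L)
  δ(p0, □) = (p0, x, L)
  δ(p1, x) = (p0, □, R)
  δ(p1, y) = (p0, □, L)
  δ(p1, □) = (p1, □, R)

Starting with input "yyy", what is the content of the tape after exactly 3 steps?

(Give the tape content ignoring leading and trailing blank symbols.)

Execution trace:
Initial: [p0]yyy
Step 1: δ(p0, y) = (p0, x, L) → [p0]□xyy
Step 2: δ(p0, □) = (p0, x, L) → [p0]□xxyy
Step 3: δ(p0, □) = (p0, x, L) → [p0]□xxxyy

After 3 steps, the tape (ignoring leading/trailing blanks) is: xxxyy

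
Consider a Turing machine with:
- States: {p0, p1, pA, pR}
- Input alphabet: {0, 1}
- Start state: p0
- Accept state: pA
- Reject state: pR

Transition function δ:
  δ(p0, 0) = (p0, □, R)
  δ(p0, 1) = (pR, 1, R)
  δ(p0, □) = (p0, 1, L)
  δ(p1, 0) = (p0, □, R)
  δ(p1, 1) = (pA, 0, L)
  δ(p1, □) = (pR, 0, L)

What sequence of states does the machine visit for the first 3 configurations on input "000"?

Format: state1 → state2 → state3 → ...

Execution trace:
Initial: [p0]000
Step 1: δ(p0, 0) = (p0, □, R) → □[p0]00
Step 2: δ(p0, 0) = (p0, □, R) → □□[p0]0

State sequence: p0 → p0 → p0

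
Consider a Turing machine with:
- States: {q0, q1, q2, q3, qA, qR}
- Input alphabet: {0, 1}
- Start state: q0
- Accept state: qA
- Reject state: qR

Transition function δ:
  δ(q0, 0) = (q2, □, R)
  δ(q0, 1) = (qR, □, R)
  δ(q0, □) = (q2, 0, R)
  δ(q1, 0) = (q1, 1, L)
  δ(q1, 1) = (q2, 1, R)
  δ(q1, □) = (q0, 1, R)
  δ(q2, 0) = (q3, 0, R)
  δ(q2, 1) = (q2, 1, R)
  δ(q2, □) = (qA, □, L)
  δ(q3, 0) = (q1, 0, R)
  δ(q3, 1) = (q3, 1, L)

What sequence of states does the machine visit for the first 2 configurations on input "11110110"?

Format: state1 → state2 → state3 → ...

Execution trace:
Initial: [q0]11110110
Step 1: δ(q0, 1) = (qR, □, R) → □[qR]1110110

The machine reaches the reject state qR and halts.

State sequence: q0 → qR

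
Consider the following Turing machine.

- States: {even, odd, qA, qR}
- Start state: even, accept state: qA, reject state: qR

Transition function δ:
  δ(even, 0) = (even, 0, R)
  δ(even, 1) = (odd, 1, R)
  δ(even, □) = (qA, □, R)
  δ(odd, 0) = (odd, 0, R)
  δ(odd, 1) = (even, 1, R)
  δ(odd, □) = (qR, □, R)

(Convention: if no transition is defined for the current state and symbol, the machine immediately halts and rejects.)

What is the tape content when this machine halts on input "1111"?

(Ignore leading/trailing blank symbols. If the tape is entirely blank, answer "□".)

Execution trace:
Initial: [even]1111
Step 1: δ(even, 1) = (odd, 1, R) → 1[odd]111
Step 2: δ(odd, 1) = (even, 1, R) → 11[even]11
Step 3: δ(even, 1) = (odd, 1, R) → 111[odd]1
Step 4: δ(odd, 1) = (even, 1, R) → 1111[even]□
Step 5: δ(even, □) = (qA, □, R) → 1111□[qA]□

The machine reaches the accept state qA and halts.

Final tape (ignoring leading/trailing blanks): 1111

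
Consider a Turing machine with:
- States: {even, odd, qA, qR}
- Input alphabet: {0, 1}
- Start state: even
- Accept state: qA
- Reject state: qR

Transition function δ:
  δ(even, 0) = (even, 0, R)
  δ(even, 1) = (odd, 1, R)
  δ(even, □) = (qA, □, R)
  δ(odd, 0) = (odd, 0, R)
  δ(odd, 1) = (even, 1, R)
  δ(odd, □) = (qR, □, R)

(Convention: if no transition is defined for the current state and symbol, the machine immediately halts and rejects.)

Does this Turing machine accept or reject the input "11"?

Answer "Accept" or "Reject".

Execution trace:
Initial: [even]11
Step 1: δ(even, 1) = (odd, 1, R) → 1[odd]1
Step 2: δ(odd, 1) = (even, 1, R) → 11[even]□
Step 3: δ(even, □) = (qA, □, R) → 11□[qA]□

The machine reaches the accept state qA and halts.

Answer: Accept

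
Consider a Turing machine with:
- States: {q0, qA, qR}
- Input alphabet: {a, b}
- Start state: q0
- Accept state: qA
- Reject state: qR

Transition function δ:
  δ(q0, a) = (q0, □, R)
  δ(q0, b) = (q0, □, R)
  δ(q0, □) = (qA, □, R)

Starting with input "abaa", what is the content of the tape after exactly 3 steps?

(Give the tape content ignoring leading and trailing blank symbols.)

Execution trace:
Initial: [q0]abaa
Step 1: δ(q0, a) = (q0, □, R) → □[q0]baa
Step 2: δ(q0, b) = (q0, □, R) → □□[q0]aa
Step 3: δ(q0, a) = (q0, □, R) → □□□[q0]a

After 3 steps, the tape (ignoring leading/trailing blanks) is: a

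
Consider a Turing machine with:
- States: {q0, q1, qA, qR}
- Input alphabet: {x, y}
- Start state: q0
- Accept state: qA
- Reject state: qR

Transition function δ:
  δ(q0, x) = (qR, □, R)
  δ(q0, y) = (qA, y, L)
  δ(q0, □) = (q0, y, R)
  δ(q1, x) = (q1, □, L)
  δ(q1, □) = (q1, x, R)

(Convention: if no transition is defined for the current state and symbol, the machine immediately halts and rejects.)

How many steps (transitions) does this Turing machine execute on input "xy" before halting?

Execution trace:
Initial: [q0]xy
Step 1: δ(q0, x) = (qR, □, R) → □[qR]y

The machine reaches the reject state qR and halts.

The machine executed 1 step before halting.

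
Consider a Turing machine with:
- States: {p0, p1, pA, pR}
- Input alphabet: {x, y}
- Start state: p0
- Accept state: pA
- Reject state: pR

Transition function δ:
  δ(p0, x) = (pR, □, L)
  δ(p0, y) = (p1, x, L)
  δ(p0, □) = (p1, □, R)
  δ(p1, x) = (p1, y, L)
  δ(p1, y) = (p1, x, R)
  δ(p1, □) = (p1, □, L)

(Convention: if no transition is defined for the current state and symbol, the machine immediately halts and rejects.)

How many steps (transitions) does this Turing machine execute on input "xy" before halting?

Execution trace:
Initial: [p0]xy
Step 1: δ(p0, x) = (pR, □, L) → [pR]□□y

The machine reaches the reject state pR and halts.

The machine executed 1 step before halting.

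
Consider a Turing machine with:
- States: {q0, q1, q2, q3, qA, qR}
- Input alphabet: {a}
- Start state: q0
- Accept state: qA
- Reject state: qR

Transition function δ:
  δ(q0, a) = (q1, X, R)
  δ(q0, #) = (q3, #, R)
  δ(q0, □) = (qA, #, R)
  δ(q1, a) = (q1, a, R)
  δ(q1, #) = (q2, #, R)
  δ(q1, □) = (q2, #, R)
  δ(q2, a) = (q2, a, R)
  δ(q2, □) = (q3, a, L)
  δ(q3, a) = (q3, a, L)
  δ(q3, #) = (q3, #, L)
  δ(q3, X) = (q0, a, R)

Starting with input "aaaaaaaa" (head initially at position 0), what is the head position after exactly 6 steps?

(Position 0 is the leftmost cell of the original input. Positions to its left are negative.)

Execution trace (head position shown):
Step 0: [q0]aaaaaaaa  (head at position 0)
Step 1: move right → X[q1]aaaaaaa  (head at position 1)
Step 2: move right → Xa[q1]aaaaaa  (head at position 2)
Step 3: move right → Xaa[q1]aaaaa  (head at position 3)
Step 4: move right → Xaaa[q1]aaaa  (head at position 4)
Step 5: move right → Xaaaa[q1]aaa  (head at position 5)
Step 6: move right → Xaaaaa[q1]aa  (head at position 6)

After 6 steps, the head is at position 6.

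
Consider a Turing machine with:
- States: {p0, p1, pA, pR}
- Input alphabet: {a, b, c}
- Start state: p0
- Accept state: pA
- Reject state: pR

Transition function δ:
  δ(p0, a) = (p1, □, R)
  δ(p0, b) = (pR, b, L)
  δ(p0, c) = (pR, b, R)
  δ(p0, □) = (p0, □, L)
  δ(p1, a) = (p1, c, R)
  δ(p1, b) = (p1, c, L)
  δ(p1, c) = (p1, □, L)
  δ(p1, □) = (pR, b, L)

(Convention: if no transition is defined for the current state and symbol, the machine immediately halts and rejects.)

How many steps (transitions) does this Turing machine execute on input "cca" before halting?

Execution trace:
Initial: [p0]cca
Step 1: δ(p0, c) = (pR, b, R) → b[pR]ca

The machine reaches the reject state pR and halts.

The machine executed 1 step before halting.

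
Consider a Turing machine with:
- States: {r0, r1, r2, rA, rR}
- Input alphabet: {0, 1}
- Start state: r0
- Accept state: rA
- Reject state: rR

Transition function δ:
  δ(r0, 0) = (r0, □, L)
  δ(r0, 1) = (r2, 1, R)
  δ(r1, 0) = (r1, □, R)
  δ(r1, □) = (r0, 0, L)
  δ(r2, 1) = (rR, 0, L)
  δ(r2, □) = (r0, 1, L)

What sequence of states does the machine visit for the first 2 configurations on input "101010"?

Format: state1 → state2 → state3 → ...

Execution trace:
Initial: [r0]101010
Step 1: δ(r0, 1) = (r2, 1, R) → 1[r2]01010

No transition is defined for δ(r2, 0). By convention the machine halts and rejects.

State sequence: r0 → r2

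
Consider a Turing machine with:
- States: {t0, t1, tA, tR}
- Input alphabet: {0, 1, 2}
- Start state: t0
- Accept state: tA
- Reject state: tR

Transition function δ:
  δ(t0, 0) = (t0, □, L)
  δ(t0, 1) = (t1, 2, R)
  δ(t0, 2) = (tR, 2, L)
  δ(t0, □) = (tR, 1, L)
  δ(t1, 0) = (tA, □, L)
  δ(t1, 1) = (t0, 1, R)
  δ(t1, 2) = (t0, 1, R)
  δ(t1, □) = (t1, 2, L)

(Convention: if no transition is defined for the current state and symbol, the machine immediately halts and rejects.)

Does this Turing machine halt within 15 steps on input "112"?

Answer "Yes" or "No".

Execution trace:
Initial: [t0]112
Step 1: δ(t0, 1) = (t1, 2, R) → 2[t1]12
Step 2: δ(t1, 1) = (t0, 1, R) → 21[t0]2
Step 3: δ(t0, 2) = (tR, 2, L) → 2[tR]12

The machine reaches the reject state tR and halts.
The machine halted after 3 steps (within the 15-step bound).

Answer: Yes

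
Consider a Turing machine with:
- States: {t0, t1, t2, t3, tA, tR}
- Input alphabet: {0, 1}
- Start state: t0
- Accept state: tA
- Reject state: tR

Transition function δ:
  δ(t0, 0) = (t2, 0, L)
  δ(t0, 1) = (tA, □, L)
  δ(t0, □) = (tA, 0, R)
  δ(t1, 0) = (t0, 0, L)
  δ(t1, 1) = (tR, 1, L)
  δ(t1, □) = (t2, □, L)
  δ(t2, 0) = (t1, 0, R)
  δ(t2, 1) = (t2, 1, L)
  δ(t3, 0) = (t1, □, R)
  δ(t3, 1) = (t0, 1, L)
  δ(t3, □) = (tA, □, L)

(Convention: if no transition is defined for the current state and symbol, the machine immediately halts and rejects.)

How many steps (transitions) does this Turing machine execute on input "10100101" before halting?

Execution trace:
Initial: [t0]10100101
Step 1: δ(t0, 1) = (tA, □, L) → [tA]□□0100101

The machine reaches the accept state tA and halts.

The machine executed 1 step before halting.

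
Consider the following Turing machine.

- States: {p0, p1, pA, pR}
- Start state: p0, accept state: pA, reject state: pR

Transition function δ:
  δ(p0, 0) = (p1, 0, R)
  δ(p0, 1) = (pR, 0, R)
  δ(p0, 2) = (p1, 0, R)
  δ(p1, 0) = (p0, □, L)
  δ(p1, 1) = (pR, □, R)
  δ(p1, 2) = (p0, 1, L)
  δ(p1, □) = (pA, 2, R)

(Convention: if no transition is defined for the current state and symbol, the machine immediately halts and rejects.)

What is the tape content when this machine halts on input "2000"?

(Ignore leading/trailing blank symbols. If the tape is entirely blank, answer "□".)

Execution trace:
Initial: [p0]2000
Step 1: δ(p0, 2) = (p1, 0, R) → 0[p1]000
Step 2: δ(p1, 0) = (p0, □, L) → [p0]0□00
Step 3: δ(p0, 0) = (p1, 0, R) → 0[p1]□00
Step 4: δ(p1, □) = (pA, 2, R) → 02[pA]00

The machine reaches the accept state pA and halts.

Final tape (ignoring leading/trailing blanks): 0200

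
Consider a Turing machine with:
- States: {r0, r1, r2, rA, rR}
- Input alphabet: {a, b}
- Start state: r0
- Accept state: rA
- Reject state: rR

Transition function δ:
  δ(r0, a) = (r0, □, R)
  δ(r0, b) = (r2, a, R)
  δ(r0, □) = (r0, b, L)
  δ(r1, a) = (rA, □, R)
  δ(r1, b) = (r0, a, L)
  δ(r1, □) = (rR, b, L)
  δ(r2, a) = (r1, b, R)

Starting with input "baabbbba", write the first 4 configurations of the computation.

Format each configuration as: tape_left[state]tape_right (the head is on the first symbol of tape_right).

Transitions applied:
Step 1: δ(r0, b) = (r2, a, R)
Step 2: δ(r2, a) = (r1, b, R)
Step 3: δ(r1, a) = (rA, □, R)

The first 4 configurations are:
[r0]baabbbba ⊢ a[r2]aabbbba ⊢ ab[r1]abbbba ⊢ ab□[rA]bbbba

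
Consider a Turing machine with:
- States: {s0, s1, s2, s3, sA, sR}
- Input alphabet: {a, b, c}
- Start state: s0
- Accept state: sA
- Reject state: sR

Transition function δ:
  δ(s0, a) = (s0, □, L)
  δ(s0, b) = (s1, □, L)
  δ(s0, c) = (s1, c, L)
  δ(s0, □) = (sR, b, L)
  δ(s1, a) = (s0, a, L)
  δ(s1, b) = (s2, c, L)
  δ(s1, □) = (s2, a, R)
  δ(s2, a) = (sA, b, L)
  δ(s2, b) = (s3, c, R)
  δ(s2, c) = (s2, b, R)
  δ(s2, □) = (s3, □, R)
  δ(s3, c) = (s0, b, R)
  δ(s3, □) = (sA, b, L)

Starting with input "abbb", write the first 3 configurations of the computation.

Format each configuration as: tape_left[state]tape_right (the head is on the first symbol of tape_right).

Transitions applied:
Step 1: δ(s0, a) = (s0, □, L)
Step 2: δ(s0, □) = (sR, b, L)

The first 3 configurations are:
[s0]abbb ⊢ [s0]□□bbb ⊢ [sR]□b□bbb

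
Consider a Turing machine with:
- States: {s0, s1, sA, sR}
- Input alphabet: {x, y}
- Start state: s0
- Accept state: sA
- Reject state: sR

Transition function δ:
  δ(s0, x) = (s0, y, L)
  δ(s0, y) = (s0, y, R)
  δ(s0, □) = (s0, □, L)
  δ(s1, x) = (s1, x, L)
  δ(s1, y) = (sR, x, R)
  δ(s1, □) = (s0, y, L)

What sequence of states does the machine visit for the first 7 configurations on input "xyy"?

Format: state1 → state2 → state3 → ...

Execution trace:
Initial: [s0]xyy
Step 1: δ(s0, x) = (s0, y, L) → [s0]□yyy
Step 2: δ(s0, □) = (s0, □, L) → [s0]□□yyy
Step 3: δ(s0, □) = (s0, □, L) → [s0]□□□yyy
Step 4: δ(s0, □) = (s0, □, L) → [s0]□□□□yyy
Step 5: δ(s0, □) = (s0, □, L) → [s0]□□□□□yyy
Step 6: δ(s0, □) = (s0, □, L) → [s0]□□□□□□yyy

State sequence: s0 → s0 → s0 → s0 → s0 → s0 → s0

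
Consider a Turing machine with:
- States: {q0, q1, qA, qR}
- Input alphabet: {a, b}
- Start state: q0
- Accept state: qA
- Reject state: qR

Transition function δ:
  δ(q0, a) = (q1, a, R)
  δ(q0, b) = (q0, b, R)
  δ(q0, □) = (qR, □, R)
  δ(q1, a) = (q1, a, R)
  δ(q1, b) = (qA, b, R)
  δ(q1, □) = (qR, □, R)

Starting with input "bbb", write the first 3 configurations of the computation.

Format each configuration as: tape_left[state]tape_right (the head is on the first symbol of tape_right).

Transitions applied:
Step 1: δ(q0, b) = (q0, b, R)
Step 2: δ(q0, b) = (q0, b, R)

The first 3 configurations are:
[q0]bbb ⊢ b[q0]bb ⊢ bb[q0]b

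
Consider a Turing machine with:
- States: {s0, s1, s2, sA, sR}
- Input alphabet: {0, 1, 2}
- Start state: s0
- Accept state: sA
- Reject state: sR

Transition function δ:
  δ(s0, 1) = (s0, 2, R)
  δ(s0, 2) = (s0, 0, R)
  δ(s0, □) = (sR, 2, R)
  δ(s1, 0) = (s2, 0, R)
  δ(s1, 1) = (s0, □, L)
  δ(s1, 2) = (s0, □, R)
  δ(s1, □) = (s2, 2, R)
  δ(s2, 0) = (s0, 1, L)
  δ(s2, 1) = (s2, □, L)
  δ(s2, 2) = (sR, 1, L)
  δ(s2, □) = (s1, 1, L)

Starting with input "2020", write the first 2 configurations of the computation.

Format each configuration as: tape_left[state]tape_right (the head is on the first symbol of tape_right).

Transitions applied:
Step 1: δ(s0, 2) = (s0, 0, R)

The first 2 configurations are:
[s0]2020 ⊢ 0[s0]020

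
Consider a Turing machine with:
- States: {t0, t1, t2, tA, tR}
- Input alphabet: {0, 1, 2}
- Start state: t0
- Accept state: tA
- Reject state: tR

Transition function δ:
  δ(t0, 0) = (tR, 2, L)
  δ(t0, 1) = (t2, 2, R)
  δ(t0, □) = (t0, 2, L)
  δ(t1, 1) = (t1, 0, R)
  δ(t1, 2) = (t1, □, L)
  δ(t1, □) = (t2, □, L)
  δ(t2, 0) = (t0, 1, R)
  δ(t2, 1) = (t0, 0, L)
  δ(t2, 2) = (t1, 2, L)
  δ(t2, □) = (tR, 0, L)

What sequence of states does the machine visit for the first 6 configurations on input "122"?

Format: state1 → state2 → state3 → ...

Execution trace:
Initial: [t0]122
Step 1: δ(t0, 1) = (t2, 2, R) → 2[t2]22
Step 2: δ(t2, 2) = (t1, 2, L) → [t1]222
Step 3: δ(t1, 2) = (t1, □, L) → [t1]□□22
Step 4: δ(t1, □) = (t2, □, L) → [t2]□□□22
Step 5: δ(t2, □) = (tR, 0, L) → [tR]□0□□22

The machine reaches the reject state tR and halts.

State sequence: t0 → t2 → t1 → t1 → t2 → tR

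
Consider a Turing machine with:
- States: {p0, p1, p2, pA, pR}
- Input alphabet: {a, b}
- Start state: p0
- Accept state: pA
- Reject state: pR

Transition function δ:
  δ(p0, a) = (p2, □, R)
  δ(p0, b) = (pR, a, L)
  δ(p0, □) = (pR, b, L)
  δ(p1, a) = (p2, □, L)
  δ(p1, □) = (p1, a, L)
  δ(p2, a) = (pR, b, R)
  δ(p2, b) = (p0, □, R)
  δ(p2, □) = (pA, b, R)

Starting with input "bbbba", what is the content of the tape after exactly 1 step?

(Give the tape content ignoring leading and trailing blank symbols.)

Execution trace:
Initial: [p0]bbbba
Step 1: δ(p0, b) = (pR, a, L) → [pR]□abbba

The machine reaches the reject state pR and halts.

After 1 step, the tape (ignoring leading/trailing blanks) is: abbba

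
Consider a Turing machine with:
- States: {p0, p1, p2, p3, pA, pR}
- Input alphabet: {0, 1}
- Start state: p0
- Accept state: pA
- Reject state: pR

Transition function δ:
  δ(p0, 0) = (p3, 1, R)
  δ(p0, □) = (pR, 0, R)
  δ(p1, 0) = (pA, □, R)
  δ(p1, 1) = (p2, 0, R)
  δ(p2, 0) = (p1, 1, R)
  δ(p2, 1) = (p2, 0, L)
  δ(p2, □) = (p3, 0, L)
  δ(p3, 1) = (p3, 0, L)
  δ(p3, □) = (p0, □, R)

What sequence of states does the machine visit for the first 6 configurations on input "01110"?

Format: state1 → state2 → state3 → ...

Execution trace:
Initial: [p0]01110
Step 1: δ(p0, 0) = (p3, 1, R) → 1[p3]1110
Step 2: δ(p3, 1) = (p3, 0, L) → [p3]10110
Step 3: δ(p3, 1) = (p3, 0, L) → [p3]□00110
Step 4: δ(p3, □) = (p0, □, R) → □[p0]00110
Step 5: δ(p0, 0) = (p3, 1, R) → □1[p3]0110

No transition is defined for δ(p3, 0). By convention the machine halts and rejects.

State sequence: p0 → p3 → p3 → p3 → p0 → p3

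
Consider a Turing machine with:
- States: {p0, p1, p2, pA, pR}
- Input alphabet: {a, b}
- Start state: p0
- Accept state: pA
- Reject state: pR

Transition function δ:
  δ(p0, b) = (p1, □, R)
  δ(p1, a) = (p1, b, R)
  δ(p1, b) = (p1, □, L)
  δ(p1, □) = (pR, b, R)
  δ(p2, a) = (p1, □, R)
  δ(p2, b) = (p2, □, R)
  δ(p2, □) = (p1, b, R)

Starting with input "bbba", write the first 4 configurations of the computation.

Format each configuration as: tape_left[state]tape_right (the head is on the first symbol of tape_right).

Transitions applied:
Step 1: δ(p0, b) = (p1, □, R)
Step 2: δ(p1, b) = (p1, □, L)
Step 3: δ(p1, □) = (pR, b, R)

The first 4 configurations are:
[p0]bbba ⊢ □[p1]bba ⊢ [p1]□□ba ⊢ b[pR]□ba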